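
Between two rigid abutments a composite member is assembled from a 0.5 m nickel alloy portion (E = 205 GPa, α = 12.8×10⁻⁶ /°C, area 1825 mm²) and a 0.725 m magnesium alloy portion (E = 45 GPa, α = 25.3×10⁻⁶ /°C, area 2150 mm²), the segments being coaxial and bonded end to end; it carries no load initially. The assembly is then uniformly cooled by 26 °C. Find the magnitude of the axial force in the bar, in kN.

P ≈ 72.9 kN (tensile)

With the walls removed the bar would change length by δ_free = Σ αᵢΔT Lᵢ = 12.8×10⁻⁶×26×500 + 25.3×10⁻⁶×26×725 = 0.6433 mm.
The walls prevent any net length change, so an axial force P (same in every segment) develops. Compatibility: P · Σ Lᵢ/(AᵢEᵢ) = δ_free.
Σ Lᵢ/(AᵢEᵢ) = 500/(1825×205×10³) + 725/(2150×45×10³) = 8.83×10⁻⁶ mm/N.
P = 0.6433 / 8.83×10⁻⁶ = 72850 N = 72.85 kN, tensile.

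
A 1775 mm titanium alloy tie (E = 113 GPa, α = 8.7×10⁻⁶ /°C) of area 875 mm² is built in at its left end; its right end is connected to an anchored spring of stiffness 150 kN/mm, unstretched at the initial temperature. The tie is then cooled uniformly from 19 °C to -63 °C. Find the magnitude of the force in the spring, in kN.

P ≈ 51.4 kN

Free thermal contraction: δ_free = αΔT L = 8.7×10⁻⁶ × 82 × 1775 = 1.266 mm.
With a force P in the spring, the elastic change of the tie is PL/(AE) and that of the spring is P/k; compatibility requires their sum to equal δ_free.
P [ L/(AE) + 1/k ] = δ_free → P [ 1775/(875×113×10³) + 1/(150×10³) ] = 1.266.
P = 1.266 / 2.462×10⁻⁵ = 51440 N.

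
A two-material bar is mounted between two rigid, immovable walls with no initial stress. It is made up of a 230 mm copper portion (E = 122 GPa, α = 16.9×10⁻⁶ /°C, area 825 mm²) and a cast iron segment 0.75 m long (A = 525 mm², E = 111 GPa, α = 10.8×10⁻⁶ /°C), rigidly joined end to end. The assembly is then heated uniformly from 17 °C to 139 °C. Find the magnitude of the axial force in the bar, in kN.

P ≈ 96.5 kN (compressive)

Free thermal expansion of the whole bar: Σ αᵢΔT Lᵢ = 16.9×10⁻⁶×122×230 + 10.8×10⁻⁶×122×750 = 1.462 mm.
Since the ends are fixed, an axial force P builds up, equal in every segment, with P · Σ Lᵢ/(AᵢEᵢ) = δ_free.
Σ Lᵢ/(AᵢEᵢ) = 230/(825×122×10³) + 750/(525×111×10³) = 1.516×10⁻⁵ mm/N.
Hence P = δ_free / Σ(L/AE) = 1.462/1.516×10⁻⁵ = 96.5 kN (compressive).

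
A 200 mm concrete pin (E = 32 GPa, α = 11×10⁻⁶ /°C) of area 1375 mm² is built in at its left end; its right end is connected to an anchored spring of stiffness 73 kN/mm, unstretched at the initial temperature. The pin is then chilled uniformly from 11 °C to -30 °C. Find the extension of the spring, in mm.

If the spring were absent the pin would shorten by αΔT L = 11×10⁻⁶ × 41 × 200 = 0.0902 mm.
With a force P in the spring, the elastic change of the pin is PL/(AE) and that of the spring is P/k; compatibility requires their sum to equal δ_free.
So P = δ_free / [L/(AE) + 1/k] = 0.0902 / [ 200/(1375×32×10³) + 1/(73×10³) ].
P = 0.0902 / 1.824×10⁻⁵ = 4944 N.
Spring extension = P/k = 4944/(73×10³) = 0.06773 mm.

δ ≈ 0.0677 mm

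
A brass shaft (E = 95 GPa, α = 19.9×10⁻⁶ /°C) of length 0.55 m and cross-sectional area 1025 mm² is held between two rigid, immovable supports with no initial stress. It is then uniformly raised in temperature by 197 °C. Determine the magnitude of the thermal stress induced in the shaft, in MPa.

With length fixed, the mechanical strain must cancel the thermal strain αΔT = 19.9×10⁻⁶ × 197 = 3920.3×10⁻⁶.
Hence σ = E·αΔT = 95×10³ × 3920.3×10⁻⁶ = 372.4 MPa, compressive.

σ ≈ 372 MPa (compressive)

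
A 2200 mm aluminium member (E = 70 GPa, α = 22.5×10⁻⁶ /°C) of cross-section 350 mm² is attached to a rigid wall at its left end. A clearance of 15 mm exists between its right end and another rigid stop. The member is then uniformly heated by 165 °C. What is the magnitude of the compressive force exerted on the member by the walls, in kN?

P ≈ 0 kN

Unrestrained expansion: δ_free = αΔT L = 22.5×10⁻⁶ × 165 × 2200 = 8.167 mm.
This is smaller than the 15 mm clearance, so the member expands freely without reaching the stop — the stress is zero.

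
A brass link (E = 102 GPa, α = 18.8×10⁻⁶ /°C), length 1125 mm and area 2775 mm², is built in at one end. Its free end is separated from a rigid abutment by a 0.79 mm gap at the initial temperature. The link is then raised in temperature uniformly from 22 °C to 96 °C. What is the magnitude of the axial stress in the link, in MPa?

If the wall were absent the link would grow by αΔT L = 18.8×10⁻⁶ × 74 × 1125 = 1.565 mm.
The gap closes (δ_free > 0.79 mm) and the wall then resists a further 1.565 − 0.79 = 0.7751 mm of expansion.
So σ = E(δ_free − g)/L = 102×10³ × 0.7751/1125 = 70.28 MPa.

σ ≈ 70.3 MPa (compressive)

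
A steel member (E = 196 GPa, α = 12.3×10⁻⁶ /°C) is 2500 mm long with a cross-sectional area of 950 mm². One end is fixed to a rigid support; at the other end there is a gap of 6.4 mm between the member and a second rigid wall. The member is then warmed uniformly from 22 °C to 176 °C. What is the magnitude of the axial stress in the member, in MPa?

Unrestrained expansion: δ_free = αΔT L = 12.3×10⁻⁶ × 154 × 2500 = 4.736 mm.
This is smaller than the 6.4 mm clearance, so the member expands freely without reaching the stop — the stress is zero.

σ ≈ 0 MPa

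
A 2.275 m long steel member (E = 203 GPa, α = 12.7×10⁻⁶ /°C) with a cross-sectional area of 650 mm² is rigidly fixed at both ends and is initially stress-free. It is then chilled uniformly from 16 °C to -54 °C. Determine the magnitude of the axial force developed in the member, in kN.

With zero net strain, σ = E·αΔT = 203 GPa × 12.7×10⁻⁶ × 70 = 180.5 MPa.
Axial force P = σA = 180.5 × 650 = 117300 N = 117.3 kN, tensile.

P ≈ 117 kN (tensile)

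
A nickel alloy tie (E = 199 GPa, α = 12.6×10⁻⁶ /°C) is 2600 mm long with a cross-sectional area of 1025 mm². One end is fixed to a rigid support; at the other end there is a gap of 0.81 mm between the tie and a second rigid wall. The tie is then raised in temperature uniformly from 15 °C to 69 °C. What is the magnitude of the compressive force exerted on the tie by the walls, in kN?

Free thermal elongation = αΔT L = 12.6×10⁻⁶ × 54 × 2600 = 1.769 mm.
The gap closes (δ_free > 0.81 mm) and the wall then resists a further 1.769 − 0.81 = 0.959 mm of expansion.
So σ = E(δ_free − g)/L = 199×10³ × 0.959/2600 = 73.4 MPa.
P = σA = 73.4 × 1025 = 75.24 kN.

P ≈ 75.2 kN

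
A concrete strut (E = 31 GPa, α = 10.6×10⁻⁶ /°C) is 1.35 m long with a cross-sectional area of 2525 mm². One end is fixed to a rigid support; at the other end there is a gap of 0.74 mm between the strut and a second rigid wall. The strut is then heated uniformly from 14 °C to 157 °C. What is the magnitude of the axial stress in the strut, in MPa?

σ ≈ 30 MPa (compressive)

Free thermal elongation = αΔT L = 10.6×10⁻⁶ × 143 × 1350 = 2.046 mm.
After closing the 0.74 mm clearance, 2.046 − 0.74 = 1.306 mm of expansion remains to be suppressed by the wall.
So σ = E(δ_free − g)/L = 31×10³ × 1.306/1350 = 30 MPa.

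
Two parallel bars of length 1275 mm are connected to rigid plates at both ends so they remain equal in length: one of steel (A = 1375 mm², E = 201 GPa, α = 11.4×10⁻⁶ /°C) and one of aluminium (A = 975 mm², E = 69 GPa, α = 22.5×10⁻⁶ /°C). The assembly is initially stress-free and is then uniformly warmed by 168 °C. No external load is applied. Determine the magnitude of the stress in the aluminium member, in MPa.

The aluminium has the larger α, so on heating it would change length more than the steel if both were free. The rigid plates force a common final length, so the aluminium is put into compression and the steel into tension, with equal and opposite forces P (no external load).
Compatibility of the two members (thermal + elastic change equal): (α₁ − α₂)ΔT = P·[1/(A₁E₁) + 1/(A₂E₂)].
|α₁ − α₂|·ΔT = 11.1×10⁻⁶ × 168 = 0.001865.
1/(A₁E₁) + 1/(A₂E₂) = 1/(1375×201×10³) + 1/(975×69×10³) = 1.848×10⁻⁸ N⁻¹.
P = 0.001865 / 1.848×10⁻⁸ = 100900 N = 100.9 kN.
σ_{aluminium} = P/A₂ = 100900/975 = 103.5 MPa, compressive.

σ ≈ 103 MPa (compressive)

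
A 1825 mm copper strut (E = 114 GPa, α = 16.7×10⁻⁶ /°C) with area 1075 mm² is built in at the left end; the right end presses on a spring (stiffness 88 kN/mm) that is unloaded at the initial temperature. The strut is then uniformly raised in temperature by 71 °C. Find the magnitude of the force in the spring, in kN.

The unrestrained thermal change is αΔT L = 16.7×10⁻⁶ × 71 × 1825 = 2.164 mm.
With a force P in the spring, the elastic change of the strut is PL/(AE) and that of the spring is P/k; compatibility requires their sum to equal δ_free.
So P = δ_free / [L/(AE) + 1/k] = 2.164 / [ 1825/(1075×114×10³) + 1/(88×10³) ].
P = 2.164 / 2.626×10⁻⁵ = 82420 N.

P ≈ 82.4 kN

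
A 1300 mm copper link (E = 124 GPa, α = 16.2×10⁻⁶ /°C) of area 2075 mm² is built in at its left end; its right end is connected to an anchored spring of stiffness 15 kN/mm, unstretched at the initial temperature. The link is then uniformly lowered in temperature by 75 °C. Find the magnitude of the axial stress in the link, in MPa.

The unrestrained thermal change is αΔT L = 16.2×10⁻⁶ × 75 × 1300 = 1.579 mm.
With a force P in the spring, the elastic change of the link is PL/(AE) and that of the spring is P/k; compatibility requires their sum to equal δ_free.
So P = δ_free / [L/(AE) + 1/k] = 1.579 / [ 1300/(2075×124×10³) + 1/(15×10³) ].
P = 1.579 / 7.172×10⁻⁵ = 22020 N.
σ = P/A = 22020/2075 = 10.61 MPa.

σ ≈ 10.6 MPa (tensile)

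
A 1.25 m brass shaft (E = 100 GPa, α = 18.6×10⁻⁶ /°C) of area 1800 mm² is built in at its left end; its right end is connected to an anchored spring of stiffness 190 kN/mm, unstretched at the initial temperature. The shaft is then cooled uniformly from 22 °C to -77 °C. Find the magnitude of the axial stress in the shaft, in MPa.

σ ≈ 105 MPa (tensile)

If the spring were absent the shaft would shorten by αΔT L = 18.6×10⁻⁶ × 99 × 1250 = 2.302 mm.
Let P be the tensile force in the spring. The shaft extends elastically by PL/(AE) and the spring stretches by P/k; together these equal δ_free.
P [ L/(AE) + 1/k ] = δ_free → P [ 1250/(1800×100×10³) + 1/(190×10³) ] = 2.302.
P = 2.302 / 1.221×10⁻⁵ = 188600 N.
σ = P/A = 188600/1800 = 104.8 MPa.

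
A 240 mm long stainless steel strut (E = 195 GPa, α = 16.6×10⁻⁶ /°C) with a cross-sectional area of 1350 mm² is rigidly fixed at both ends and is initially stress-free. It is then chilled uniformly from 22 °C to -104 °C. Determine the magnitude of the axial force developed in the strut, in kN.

The ends cannot move, so σ = EαΔT = 195×10³ × 16.6×10⁻⁶ × 126 = 407.9 MPa.
P = AEαΔT = 1350 × 195×10³ × 16.6×10⁻⁶ × 126 = 550.6 kN (tensile).

P ≈ 551 kN (tensile)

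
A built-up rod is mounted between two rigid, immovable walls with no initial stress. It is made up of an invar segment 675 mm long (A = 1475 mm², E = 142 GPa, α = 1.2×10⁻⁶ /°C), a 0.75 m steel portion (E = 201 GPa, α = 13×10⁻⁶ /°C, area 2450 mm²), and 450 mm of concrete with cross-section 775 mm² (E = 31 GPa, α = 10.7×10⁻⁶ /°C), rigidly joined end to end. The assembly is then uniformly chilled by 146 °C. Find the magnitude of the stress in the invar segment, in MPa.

σ ≈ 64.8 MPa (tensile)

If the supports were absent, the total length change would be Σ αᵢΔT Lᵢ = 1.2×10⁻⁶×146×675 + 13×10⁻⁶×146×750 + 10.7×10⁻⁶×146×450 = 2.245 mm.
Since the ends are fixed, an axial force P builds up, equal in every segment, with P · Σ Lᵢ/(AᵢEᵢ) = δ_free.
Σ Lᵢ/(AᵢEᵢ) = 675/(1475×142×10³) + 750/(2450×201×10³) + 450/(775×31×10³) = 2.348×10⁻⁵ mm/N.
So P = 2.245 / 2.348×10⁻⁵ = 95.62 kN, tensile.
σ_{invar} = P / A = 95620 / 1475 = 64.83 MPa.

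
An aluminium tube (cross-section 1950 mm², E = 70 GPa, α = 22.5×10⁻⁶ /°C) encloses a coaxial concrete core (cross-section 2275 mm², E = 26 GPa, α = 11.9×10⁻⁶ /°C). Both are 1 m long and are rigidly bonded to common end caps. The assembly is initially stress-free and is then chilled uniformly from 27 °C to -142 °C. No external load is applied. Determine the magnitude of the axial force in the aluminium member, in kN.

P ≈ 73.9 kN (tensile in the aluminium)

Both members must finish at the same length. With the larger α, the aluminium tends to over-contract; the plates restrain it, putting the aluminium in tension and the concrete in compression. With no external load the two internal forces are equal and opposite, magnitude P.
Equating the net (thermal + elastic) strains gives |α₁ − α₂|·ΔT = P·[1/(A₁E₁) + 1/(A₂E₂)].
|α₁ − α₂|·ΔT = 10.6×10⁻⁶ × 169 = 0.001791.
1/(A₁E₁) + 1/(A₂E₂) = 1/(1950×70×10³) + 1/(2275×26×10³) = 2.423×10⁻⁸ N⁻¹.
P = 0.001791 / 2.423×10⁻⁸ = 73930 N = 73.93 kN.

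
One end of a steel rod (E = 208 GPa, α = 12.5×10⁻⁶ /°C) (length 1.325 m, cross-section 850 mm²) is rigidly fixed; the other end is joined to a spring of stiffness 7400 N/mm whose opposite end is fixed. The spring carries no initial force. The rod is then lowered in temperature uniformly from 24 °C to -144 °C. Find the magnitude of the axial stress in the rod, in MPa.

σ ≈ 23 MPa (tensile)

The unrestrained thermal change is αΔT L = 12.5×10⁻⁶ × 168 × 1325 = 2.782 mm.
Let P be the tensile force in the spring. The rod extends elastically by PL/(AE) and the spring stretches by P/k; together these equal δ_free.
P [ L/(AE) + 1/k ] = δ_free → P [ 1325/(850×208×10³) + 1/(7400) ] = 2.782.
P = 2.782 / 0.0001426 = 19510 N.
σ = P/A = 19510/850 = 22.95 MPa.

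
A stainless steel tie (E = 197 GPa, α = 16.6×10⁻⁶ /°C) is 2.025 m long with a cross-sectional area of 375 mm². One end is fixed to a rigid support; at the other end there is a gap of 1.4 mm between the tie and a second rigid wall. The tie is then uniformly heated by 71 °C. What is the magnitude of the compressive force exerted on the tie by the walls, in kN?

Unrestrained expansion: δ_free = αΔT L = 16.6×10⁻⁶ × 71 × 2025 = 2.387 mm.
This exceeds the 1.4 mm gap, so the wall pushes back. The portion of expansion that must be recovered elastically is δ_free − gap = 2.387 − 1.4 = 0.9867 mm.
Compatibility: PL/(AE) = 0.9867 mm, so σ = P/A = E × (0.9867/2025) = 95.99 MPa.
Force on the wall = σA = 95.99 × 375 mm² = 36 kN.

P ≈ 36 kN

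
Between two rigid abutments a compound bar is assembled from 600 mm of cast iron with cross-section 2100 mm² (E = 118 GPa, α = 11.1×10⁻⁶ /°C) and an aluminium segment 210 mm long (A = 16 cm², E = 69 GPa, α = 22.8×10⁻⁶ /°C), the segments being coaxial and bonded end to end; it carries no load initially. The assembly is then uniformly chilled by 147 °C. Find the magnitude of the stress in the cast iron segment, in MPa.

σ ≈ 185 MPa (tensile)

If the supports were absent, the total length change would be Σ αᵢΔT Lᵢ = 11.1×10⁻⁶×147×600 + 22.8×10⁻⁶×147×210 = 1.683 mm.
The rigid supports impose zero overall length change; the single axial force P common to all segments must satisfy P Σ Lᵢ/(AᵢEᵢ) = δ_free.
The series flexibility is Σ Lᵢ/(AᵢEᵢ) = 600/(2100×118×10³) + 210/(1600×69×10³) = 4.323×10⁻⁶ mm/N.
P = 1.683 / 4.323×10⁻⁶ = 389200 N = 389.2 kN, tensile.
σ_{cast iron} = P / A = 389200 / 2100 = 185.4 MPa.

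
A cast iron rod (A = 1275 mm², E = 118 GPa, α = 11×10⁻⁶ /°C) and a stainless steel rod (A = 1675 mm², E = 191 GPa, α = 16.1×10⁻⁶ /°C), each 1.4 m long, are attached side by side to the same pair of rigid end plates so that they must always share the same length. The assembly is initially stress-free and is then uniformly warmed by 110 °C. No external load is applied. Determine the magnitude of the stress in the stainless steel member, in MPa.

σ ≈ 34.3 MPa (compressive)

Equilibrium of a rigid end plate with no external load gives equal and opposite internal forces ±P in the two members. Since α_{stainless steel} > α_{cast iron}, heating drives the stainless steel into compression and the cast iron into tension.
Equating the net (thermal + elastic) strains gives |α₁ − α₂|·ΔT = P·[1/(A₁E₁) + 1/(A₂E₂)].
|α₁ − α₂|·ΔT = 5.1×10⁻⁶ × 110 = 0.000561.
1/(A₁E₁) + 1/(A₂E₂) = 1/(1275×118×10³) + 1/(1675×191×10³) = 9.772×10⁻⁹ N⁻¹.
So P = 0.000561 / 9.772×10⁻⁹ = 57.41 kN.
σ_{stainless steel} = P/A₂ = 57410/1675 = 34.27 MPa, compressive.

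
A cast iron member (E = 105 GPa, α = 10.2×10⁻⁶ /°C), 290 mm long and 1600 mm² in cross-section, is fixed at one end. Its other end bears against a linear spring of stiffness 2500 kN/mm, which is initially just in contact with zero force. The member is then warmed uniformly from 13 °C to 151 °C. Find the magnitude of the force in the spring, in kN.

The unrestrained thermal change is αΔT L = 10.2×10⁻⁶ × 138 × 290 = 0.4082 mm.
With a force P in the spring, the elastic change of the member is PL/(AE) and that of the spring is P/k; compatibility requires their sum to equal δ_free.
So P = δ_free / [L/(AE) + 1/k] = 0.4082 / [ 290/(1600×105×10³) + 1/(2500×10³) ].
P = 0.4082 / 2.126×10⁻⁶ = 192000 N.

P ≈ 192 kN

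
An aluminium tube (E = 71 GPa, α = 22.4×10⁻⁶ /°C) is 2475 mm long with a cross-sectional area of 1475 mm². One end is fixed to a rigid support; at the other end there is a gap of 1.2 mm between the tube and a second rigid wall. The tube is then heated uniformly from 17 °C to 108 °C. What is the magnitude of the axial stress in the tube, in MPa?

σ ≈ 110 MPa (compressive)

Unrestrained expansion: δ_free = αΔT L = 22.4×10⁻⁶ × 91 × 2475 = 5.045 mm.
This exceeds the 1.2 mm gap, so the wall pushes back. The portion of expansion that must be recovered elastically is δ_free − gap = 5.045 − 1.2 = 3.845 mm.
So σ = E(δ_free − g)/L = 71×10³ × 3.845/2475 = 110.3 MPa.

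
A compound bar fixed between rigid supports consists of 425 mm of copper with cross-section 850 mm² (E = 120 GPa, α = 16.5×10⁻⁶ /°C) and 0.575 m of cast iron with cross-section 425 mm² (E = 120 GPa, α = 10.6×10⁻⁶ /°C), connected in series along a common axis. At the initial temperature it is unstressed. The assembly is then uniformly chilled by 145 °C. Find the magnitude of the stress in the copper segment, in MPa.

With the walls removed the bar would change length by δ_free = Σ αᵢΔT Lᵢ = 16.5×10⁻⁶×145×425 + 10.6×10⁻⁶×145×575 = 1.901 mm.
Since the ends are fixed, an axial force P builds up, equal in every segment, with P · Σ Lᵢ/(AᵢEᵢ) = δ_free.
Σ Lᵢ/(AᵢEᵢ) = 425/(850×120×10³) + 575/(425×120×10³) = 1.544×10⁻⁵ mm/N.
So P = 1.901 / 1.544×10⁻⁵ = 123.1 kN, tensile.
σ_{copper} = P / A = 123100 / 850 = 144.8 MPa.

σ ≈ 145 MPa (tensile)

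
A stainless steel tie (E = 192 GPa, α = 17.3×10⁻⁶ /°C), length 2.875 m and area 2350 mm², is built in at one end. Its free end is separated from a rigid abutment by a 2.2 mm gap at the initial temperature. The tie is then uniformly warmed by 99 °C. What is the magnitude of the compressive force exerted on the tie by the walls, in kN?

Unrestrained expansion: δ_free = αΔT L = 17.3×10⁻⁶ × 99 × 2875 = 4.924 mm.
The gap closes (δ_free > 2.2 mm) and the wall then resists a further 4.924 − 2.2 = 2.724 mm of expansion.
So σ = E(δ_free − g)/L = 192×10³ × 2.724/2875 = 181.9 MPa.
P = σA = 181.9 × 2350 = 427.5 kN.

P ≈ 428 kN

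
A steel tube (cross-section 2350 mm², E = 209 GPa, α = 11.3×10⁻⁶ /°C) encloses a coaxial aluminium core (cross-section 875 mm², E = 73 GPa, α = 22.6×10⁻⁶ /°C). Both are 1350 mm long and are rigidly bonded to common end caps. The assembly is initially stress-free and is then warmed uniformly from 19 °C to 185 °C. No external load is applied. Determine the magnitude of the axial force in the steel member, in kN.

P ≈ 106 kN (tensile in the steel)

Both members must finish at the same length. With the larger α, the aluminium tends to over-expand; the plates restrain it, putting the aluminium in compression and the steel in tension. With no external load the two internal forces are equal and opposite, magnitude P.
Setting the final lengths equal and cancelling L: (α₁ − α₂)ΔT = P/(A₁E₁) + P/(A₂E₂).
|α₁ − α₂|·ΔT = 11.3×10⁻⁶ × 166 = 0.001876.
1/(A₁E₁) + 1/(A₂E₂) = 1/(2350×209×10³) + 1/(875×73×10³) = 1.769×10⁻⁸ N⁻¹.
So P = 0.001876 / 1.769×10⁻⁸ = 106 kN.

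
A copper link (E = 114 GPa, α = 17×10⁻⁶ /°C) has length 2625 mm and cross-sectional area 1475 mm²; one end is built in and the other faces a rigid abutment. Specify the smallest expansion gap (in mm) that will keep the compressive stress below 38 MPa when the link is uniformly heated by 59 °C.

With no wall the link would lengthen by αΔT L = 17×10⁻⁶ × 59 × 2625 = 2.633 mm.
A stress of 38 MPa corresponds to the wall pushing the link back by σL/E = 38×2625/(114×10³) = 0.875 mm.
The gap must absorb the remainder: g_min = 2.633 − 0.875 = 1.758 mm.

g ≈ 1.76 mm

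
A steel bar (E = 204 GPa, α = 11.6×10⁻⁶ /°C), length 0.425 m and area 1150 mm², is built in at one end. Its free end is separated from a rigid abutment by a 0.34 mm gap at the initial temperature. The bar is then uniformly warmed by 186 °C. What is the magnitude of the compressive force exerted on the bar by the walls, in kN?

If the wall were absent the bar would grow by αΔT L = 11.6×10⁻⁶ × 186 × 425 = 0.917 mm.
The gap closes (δ_free > 0.34 mm) and the wall then resists a further 0.917 − 0.34 = 0.577 mm of expansion.
So σ = E(δ_free − g)/L = 204×10³ × 0.577/425 = 277 MPa.
Force on the wall = σA = 277 × 1150 mm² = 318.5 kN.

P ≈ 318 kN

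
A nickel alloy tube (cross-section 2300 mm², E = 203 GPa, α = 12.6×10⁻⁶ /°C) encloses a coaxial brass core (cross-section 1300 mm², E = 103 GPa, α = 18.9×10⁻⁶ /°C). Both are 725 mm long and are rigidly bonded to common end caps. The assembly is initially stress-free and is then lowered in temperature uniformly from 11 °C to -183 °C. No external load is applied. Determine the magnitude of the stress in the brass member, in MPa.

Equilibrium of a rigid end plate with no external load gives equal and opposite internal forces ±P in the two members. Since α_{brass} > α_{nickel alloy}, cooling drives the brass into tension and the nickel alloy into compression.
Equating the net (thermal + elastic) strains gives |α₁ − α₂|·ΔT = P·[1/(A₁E₁) + 1/(A₂E₂)].
|α₁ − α₂|·ΔT = 6.3×10⁻⁶ × 194 = 0.001222.
1/(A₁E₁) + 1/(A₂E₂) = 1/(2300×203×10³) + 1/(1300×103×10³) = 9.61×10⁻⁹ N⁻¹.
So P = 0.001222 / 9.61×10⁻⁹ = 127.2 kN.
σ_{brass} = P/A₂ = 127200/1300 = 97.83 MPa, tensile.

σ ≈ 97.8 MPa (tensile)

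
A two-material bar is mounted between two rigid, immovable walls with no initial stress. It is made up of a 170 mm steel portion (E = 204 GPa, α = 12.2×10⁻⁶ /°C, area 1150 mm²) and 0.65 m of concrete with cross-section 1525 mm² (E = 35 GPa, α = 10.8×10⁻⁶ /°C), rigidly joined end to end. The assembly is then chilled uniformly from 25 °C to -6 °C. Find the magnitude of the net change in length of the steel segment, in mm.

|ΔL| ≈ 0.0485 mm

With the walls removed the bar would change length by δ_free = Σ αᵢΔT Lᵢ = 12.2×10⁻⁶×31×170 + 10.8×10⁻⁶×31×650 = 0.2819 mm.
The walls prevent any net length change, so an axial force P (same in every segment) develops. Compatibility: P · Σ Lᵢ/(AᵢEᵢ) = δ_free.
The series flexibility is Σ Lᵢ/(AᵢEᵢ) = 170/(1150×204×10³) + 650/(1525×35×10³) = 1.29×10⁻⁵ mm/N.
So P = 0.2819 / 1.29×10⁻⁵ = 21.85 kN, tensile.
For the steel segment, free thermal change = 12.2×10⁻⁶×31×170 = 0.06429 mm and elastic change from P = 21850×170/(1150×204×10³) = 0.01583 mm; these oppose, so the net change is 0.0485 mm (segment shortens).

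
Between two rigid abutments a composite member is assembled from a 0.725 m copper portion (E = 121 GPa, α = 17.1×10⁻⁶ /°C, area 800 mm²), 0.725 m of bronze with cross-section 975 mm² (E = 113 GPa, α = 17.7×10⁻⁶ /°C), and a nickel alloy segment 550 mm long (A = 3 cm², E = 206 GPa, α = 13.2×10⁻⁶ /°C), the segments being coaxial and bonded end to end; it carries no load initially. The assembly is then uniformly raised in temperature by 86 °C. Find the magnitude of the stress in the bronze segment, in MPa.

σ ≈ 125 MPa (compressive)

Free thermal expansion of the whole bar: Σ αᵢΔT Lᵢ = 17.1×10⁻⁶×86×725 + 17.7×10⁻⁶×86×725 + 13.2×10⁻⁶×86×550 = 2.794 mm.
The walls prevent any net length change, so an axial force P (same in every segment) develops. Compatibility: P · Σ Lᵢ/(AᵢEᵢ) = δ_free.
Σ Lᵢ/(AᵢEᵢ) = 725/(800×121×10³) + 725/(975×113×10³) + 550/(300×206×10³) = 2.297×10⁻⁵ mm/N.
Hence P = δ_free / Σ(L/AE) = 2.794/2.297×10⁻⁵ = 121.6 kN (compressive).
σ_{bronze} = P / A = 121600 / 975 = 124.8 MPa.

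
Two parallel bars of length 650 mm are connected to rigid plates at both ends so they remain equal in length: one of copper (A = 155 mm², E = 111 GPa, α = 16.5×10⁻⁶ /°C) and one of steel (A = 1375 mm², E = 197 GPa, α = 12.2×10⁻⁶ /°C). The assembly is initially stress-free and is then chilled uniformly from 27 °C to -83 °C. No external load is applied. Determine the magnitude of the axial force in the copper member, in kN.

Both members must finish at the same length. With the larger α, the copper tends to over-contract; the plates restrain it, putting the copper in tension and the steel in compression. With no external load the two internal forces are equal and opposite, magnitude P.
Compatibility of the two members (thermal + elastic change equal): (α₁ − α₂)ΔT = P·[1/(A₁E₁) + 1/(A₂E₂)].
|α₁ − α₂|·ΔT = 4.3×10⁻⁶ × 110 = 0.000473.
1/(A₁E₁) + 1/(A₂E₂) = 1/(155×111×10³) + 1/(1375×197×10³) = 6.181×10⁻⁸ N⁻¹.
So P = 0.000473 / 6.181×10⁻⁸ = 7.652 kN.

P ≈ 7.65 kN (tensile in the copper)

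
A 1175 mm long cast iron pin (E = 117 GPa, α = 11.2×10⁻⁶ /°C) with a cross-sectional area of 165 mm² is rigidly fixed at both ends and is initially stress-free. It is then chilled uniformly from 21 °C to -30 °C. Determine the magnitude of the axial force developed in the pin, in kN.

P ≈ 11 kN (tensile)

The ends cannot move, so σ = EαΔT = 117×10³ × 11.2×10⁻⁶ × 51 = 66.83 MPa.
Then P = σA = 66.83 × 165 mm² = 11.03 kN, tensile.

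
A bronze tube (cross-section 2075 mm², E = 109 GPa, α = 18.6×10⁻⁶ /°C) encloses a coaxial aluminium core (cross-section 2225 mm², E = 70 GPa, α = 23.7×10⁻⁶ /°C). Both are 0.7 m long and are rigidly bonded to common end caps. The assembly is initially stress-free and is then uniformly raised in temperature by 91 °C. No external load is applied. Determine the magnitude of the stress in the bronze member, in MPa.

The aluminium has the larger α, so on heating it would change length more than the bronze if both were free. The rigid plates force a common final length, so the aluminium is put into compression and the bronze into tension, with equal and opposite forces P (no external load).
Setting the final lengths equal and cancelling L: (α₁ − α₂)ΔT = P/(A₁E₁) + P/(A₂E₂).
|α₁ − α₂|·ΔT = 5.1×10⁻⁶ × 91 = 0.0004641.
1/(A₁E₁) + 1/(A₂E₂) = 1/(2075×109×10³) + 1/(2225×70×10³) = 1.084×10⁻⁸ N⁻¹.
P = 0.0004641 / 1.084×10⁻⁸ = 42810 N = 42.81 kN.
σ_{bronze} = P/A₁ = 42810/2075 = 20.63 MPa, tensile.

σ ≈ 20.6 MPa (tensile)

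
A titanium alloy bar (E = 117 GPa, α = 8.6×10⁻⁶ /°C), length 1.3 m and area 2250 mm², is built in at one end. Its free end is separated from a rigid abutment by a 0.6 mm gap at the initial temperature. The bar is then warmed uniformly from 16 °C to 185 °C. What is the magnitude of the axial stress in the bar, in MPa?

σ ≈ 116 MPa (compressive)

Free thermal elongation = αΔT L = 8.6×10⁻⁶ × 169 × 1300 = 1.889 mm.
After closing the 0.6 mm clearance, 1.889 − 0.6 = 1.289 mm of expansion remains to be suppressed by the wall.
Compatibility: PL/(AE) = 1.289 mm, so σ = P/A = E × (1.289/1300) = 116 MPa.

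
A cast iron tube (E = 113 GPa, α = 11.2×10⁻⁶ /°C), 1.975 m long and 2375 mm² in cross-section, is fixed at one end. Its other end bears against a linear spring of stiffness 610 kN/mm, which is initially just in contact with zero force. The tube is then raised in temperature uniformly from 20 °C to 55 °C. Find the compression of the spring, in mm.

If the spring were absent the tube would lengthen by αΔT L = 11.2×10⁻⁶ × 35 × 1975 = 0.7742 mm.
With a force P in the spring, the elastic change of the tube is PL/(AE) and that of the spring is P/k; compatibility requires their sum to equal δ_free.
So P = δ_free / [L/(AE) + 1/k] = 0.7742 / [ 1975/(2375×113×10³) + 1/(610×10³) ].
P = 0.7742 / 8.998×10⁻⁶ = 86040 N.
Spring compression = P/k = 86040/(610×10³) = 0.141 mm.

δ ≈ 0.141 mm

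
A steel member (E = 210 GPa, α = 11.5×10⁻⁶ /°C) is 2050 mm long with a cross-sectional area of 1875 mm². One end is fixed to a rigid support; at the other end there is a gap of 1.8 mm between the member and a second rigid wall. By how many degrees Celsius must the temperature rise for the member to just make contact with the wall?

The gap closes when αΔT L = 1.8 mm, since the member is still unstressed at that instant.
So ΔT = g/(αL) = 1.8/(11.5×10⁻⁶ × 2050) = 76.35 °C.

ΔT ≈ 76.4 °C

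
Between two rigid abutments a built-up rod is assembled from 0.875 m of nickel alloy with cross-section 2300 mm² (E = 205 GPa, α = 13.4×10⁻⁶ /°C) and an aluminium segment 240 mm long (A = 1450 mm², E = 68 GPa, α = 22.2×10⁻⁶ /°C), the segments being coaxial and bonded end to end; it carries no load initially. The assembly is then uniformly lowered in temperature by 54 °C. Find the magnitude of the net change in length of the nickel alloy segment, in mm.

|ΔL| ≈ 0.235 mm

With the walls removed the bar would change length by δ_free = Σ αᵢΔT Lᵢ = 13.4×10⁻⁶×54×875 + 22.2×10⁻⁶×54×240 = 0.9209 mm.
The rigid supports impose zero overall length change; the single axial force P common to all segments must satisfy P Σ Lᵢ/(AᵢEᵢ) = δ_free.
Σ Lᵢ/(AᵢEᵢ) = 875/(2300×205×10³) + 240/(1450×68×10³) = 4.29×10⁻⁶ mm/N.
P = 0.9209 / 4.29×10⁻⁶ = 214700 N = 214.7 kN, tensile.
For the nickel alloy segment, free thermal change = 13.4×10⁻⁶×54×875 = 0.6331 mm and elastic change from P = 214700×875/(2300×205×10³) = 0.3984 mm; these oppose, so the net change is 0.235 mm (segment shortens).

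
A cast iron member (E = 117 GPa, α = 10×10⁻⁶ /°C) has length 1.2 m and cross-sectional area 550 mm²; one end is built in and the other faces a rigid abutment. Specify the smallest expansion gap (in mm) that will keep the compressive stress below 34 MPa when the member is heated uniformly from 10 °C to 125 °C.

With no wall the member would lengthen by αΔT L = 10×10⁻⁶ × 115 × 1200 = 1.38 mm.
At the allowable stress the elastic shortening the wall may impose is σL/E = 34 × 1200 / (117×10³) = 0.3487 mm.
The gap must absorb the remainder: g_min = 1.38 − 0.3487 = 1.031 mm.

g ≈ 1.03 mm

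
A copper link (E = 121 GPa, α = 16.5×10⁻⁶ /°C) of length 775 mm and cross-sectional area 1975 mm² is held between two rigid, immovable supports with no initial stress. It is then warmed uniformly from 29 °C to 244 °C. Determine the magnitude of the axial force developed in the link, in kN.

P ≈ 848 kN (compressive)

Full restraint means ε = 0, so the stress is σ = EαΔT = 121×10³ × 16.5×10⁻⁶ × 215 = 429.2 MPa.
Axial force P = σA = 429.2 × 1975 = 847800 N = 847.8 kN, compressive.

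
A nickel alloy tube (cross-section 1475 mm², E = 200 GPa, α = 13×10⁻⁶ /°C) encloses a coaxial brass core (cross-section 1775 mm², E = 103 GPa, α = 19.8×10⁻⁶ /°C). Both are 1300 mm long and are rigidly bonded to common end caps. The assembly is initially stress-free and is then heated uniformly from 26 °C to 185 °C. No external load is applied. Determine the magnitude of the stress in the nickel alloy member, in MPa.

σ ≈ 82.7 MPa (tensile)

Equilibrium of a rigid end plate with no external load gives equal and opposite internal forces ±P in the two members. Since α_{brass} > α_{nickel alloy}, heating drives the brass into compression and the nickel alloy into tension.
Equating the net (thermal + elastic) strains gives |α₁ − α₂|·ΔT = P·[1/(A₁E₁) + 1/(A₂E₂)].
|α₁ − α₂|·ΔT = 6.8×10⁻⁶ × 159 = 0.001081.
1/(A₁E₁) + 1/(A₂E₂) = 1/(1475×200×10³) + 1/(1775×103×10³) = 8.86×10⁻⁹ N⁻¹.
So P = 0.001081 / 8.86×10⁻⁹ = 122 kN.
σ_{nickel alloy} = P/A₁ = 122000/1475 = 82.74 MPa, tensile.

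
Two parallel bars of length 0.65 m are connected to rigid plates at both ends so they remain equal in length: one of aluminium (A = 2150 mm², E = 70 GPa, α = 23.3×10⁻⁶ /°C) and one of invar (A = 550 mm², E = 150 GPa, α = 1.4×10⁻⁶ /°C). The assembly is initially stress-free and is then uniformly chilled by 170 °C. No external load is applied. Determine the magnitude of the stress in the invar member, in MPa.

σ ≈ 361 MPa (compressive)

The aluminium has the larger α, so on cooling it would change length more than the invar if both were free. The rigid plates force a common final length, so the aluminium is put into tension and the invar into compression, with equal and opposite forces P (no external load).
Compatibility of the two members (thermal + elastic change equal): (α₁ − α₂)ΔT = P·[1/(A₁E₁) + 1/(A₂E₂)].
|α₁ − α₂|·ΔT = 21.9×10⁻⁶ × 170 = 0.003723.
1/(A₁E₁) + 1/(A₂E₂) = 1/(2150×70×10³) + 1/(550×150×10³) = 1.877×10⁻⁸ N⁻¹.
P = 0.003723 / 1.877×10⁻⁸ = 198400 N = 198.4 kN.
σ_{invar} = P/A₂ = 198400/550 = 360.7 MPa, compressive.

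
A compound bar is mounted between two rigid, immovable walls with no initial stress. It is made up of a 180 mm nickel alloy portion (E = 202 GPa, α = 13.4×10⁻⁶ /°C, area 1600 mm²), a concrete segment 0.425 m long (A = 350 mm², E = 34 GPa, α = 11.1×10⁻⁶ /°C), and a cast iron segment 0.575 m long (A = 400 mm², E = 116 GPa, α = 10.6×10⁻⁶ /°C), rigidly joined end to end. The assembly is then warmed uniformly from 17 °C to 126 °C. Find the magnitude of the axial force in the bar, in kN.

Free thermal expansion of the whole bar: Σ αᵢΔT Lᵢ = 13.4×10⁻⁶×109×180 + 11.1×10⁻⁶×109×425 + 10.6×10⁻⁶×109×575 = 1.441 mm.
Since the ends are fixed, an axial force P builds up, equal in every segment, with P · Σ Lᵢ/(AᵢEᵢ) = δ_free.
The series flexibility is Σ Lᵢ/(AᵢEᵢ) = 180/(1600×202×10³) + 425/(350×34×10³) + 575/(400×116×10³) = 4.866×10⁻⁵ mm/N.
Hence P = δ_free / Σ(L/AE) = 1.441/4.866×10⁻⁵ = 29.62 kN (compressive).

P ≈ 29.6 kN (compressive)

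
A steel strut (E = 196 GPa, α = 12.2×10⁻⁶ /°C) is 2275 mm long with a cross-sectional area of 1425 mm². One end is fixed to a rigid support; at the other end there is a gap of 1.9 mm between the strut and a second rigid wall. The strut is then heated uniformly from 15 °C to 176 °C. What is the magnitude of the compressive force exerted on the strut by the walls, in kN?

If the wall were absent the strut would grow by αΔT L = 12.2×10⁻⁶ × 161 × 2275 = 4.469 mm.
The gap closes (δ_free > 1.9 mm) and the wall then resists a further 4.469 − 1.9 = 2.569 mm of expansion.
Compatibility: PL/(AE) = 2.569 mm, so σ = P/A = E × (2.569/2275) = 221.3 MPa.
Force on the wall = σA = 221.3 × 1425 mm² = 315.3 kN.

P ≈ 315 kN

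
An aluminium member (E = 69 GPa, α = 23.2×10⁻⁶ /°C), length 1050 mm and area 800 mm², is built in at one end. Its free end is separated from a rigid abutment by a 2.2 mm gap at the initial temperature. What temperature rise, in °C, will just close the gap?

ΔT ≈ 90.3 °C

Contact occurs when the free expansion equals the gap: αΔT L = 2.2 mm.
So ΔT = g/(αL) = 2.2/(23.2×10⁻⁶ × 1050) = 90.31 °C.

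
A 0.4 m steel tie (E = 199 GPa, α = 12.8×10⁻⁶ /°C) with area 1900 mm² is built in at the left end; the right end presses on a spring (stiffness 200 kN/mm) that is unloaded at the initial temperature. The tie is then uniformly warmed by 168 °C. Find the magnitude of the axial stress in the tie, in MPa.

If the spring were absent the tie would lengthen by αΔT L = 12.8×10⁻⁶ × 168 × 400 = 0.8602 mm.
With a force P in the spring, the elastic change of the tie is PL/(AE) and that of the spring is P/k; compatibility requires their sum to equal δ_free.
So P = δ_free / [L/(AE) + 1/k] = 0.8602 / [ 400/(1900×199×10³) + 1/(200×10³) ].
P = 0.8602 / 6.058×10⁻⁶ = 142000 N.
σ = P/A = 142000/1900 = 74.73 MPa.

σ ≈ 74.7 MPa (compressive)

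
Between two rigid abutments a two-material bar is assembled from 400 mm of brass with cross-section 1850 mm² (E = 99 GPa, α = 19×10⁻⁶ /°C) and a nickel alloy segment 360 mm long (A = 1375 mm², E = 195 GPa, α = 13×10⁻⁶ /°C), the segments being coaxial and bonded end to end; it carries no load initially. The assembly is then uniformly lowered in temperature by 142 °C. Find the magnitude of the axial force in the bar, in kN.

P ≈ 494 kN (tensile)

If the supports were absent, the total length change would be Σ αᵢΔT Lᵢ = 19×10⁻⁶×142×400 + 13×10⁻⁶×142×360 = 1.744 mm.
Since the ends are fixed, an axial force P builds up, equal in every segment, with P · Σ Lᵢ/(AᵢEᵢ) = δ_free.
Σ Lᵢ/(AᵢEᵢ) = 400/(1850×99×10³) + 360/(1375×195×10³) = 3.527×10⁻⁶ mm/N.
Hence P = δ_free / Σ(L/AE) = 1.744/3.527×10⁻⁶ = 494.5 kN (tensile).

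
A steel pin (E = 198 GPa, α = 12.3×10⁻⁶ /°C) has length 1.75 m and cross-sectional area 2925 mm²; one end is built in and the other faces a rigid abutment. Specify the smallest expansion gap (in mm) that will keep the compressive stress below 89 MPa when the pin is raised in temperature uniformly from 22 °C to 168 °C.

g ≈ 2.36 mm

Free expansion if unrestrained: δ_free = αΔT L = 12.3×10⁻⁶ × 146 × 1750 = 3.143 mm.
A stress of 89 MPa corresponds to the wall pushing the pin back by σL/E = 89×1750/(198×10³) = 0.7866 mm.
The gap must absorb the remainder: g_min = 3.143 − 0.7866 = 2.356 mm.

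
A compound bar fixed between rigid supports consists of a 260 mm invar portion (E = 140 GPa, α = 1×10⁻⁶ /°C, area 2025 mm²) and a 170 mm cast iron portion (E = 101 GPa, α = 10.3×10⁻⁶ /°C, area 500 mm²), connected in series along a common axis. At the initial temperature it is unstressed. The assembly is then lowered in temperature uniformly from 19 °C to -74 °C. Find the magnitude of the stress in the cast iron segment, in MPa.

σ ≈ 87.3 MPa (tensile)

If the supports were absent, the total length change would be Σ αᵢΔT Lᵢ = 1×10⁻⁶×93×260 + 10.3×10⁻⁶×93×170 = 0.187 mm.
The rigid supports impose zero overall length change; the single axial force P common to all segments must satisfy P Σ Lᵢ/(AᵢEᵢ) = δ_free.
The series flexibility is Σ Lᵢ/(AᵢEᵢ) = 260/(2025×140×10³) + 170/(500×101×10³) = 4.283×10⁻⁶ mm/N.
P = 0.187 / 4.283×10⁻⁶ = 43660 N = 43.66 kN, tensile.
σ_{cast iron} = P / A = 43660 / 500 = 87.32 MPa.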